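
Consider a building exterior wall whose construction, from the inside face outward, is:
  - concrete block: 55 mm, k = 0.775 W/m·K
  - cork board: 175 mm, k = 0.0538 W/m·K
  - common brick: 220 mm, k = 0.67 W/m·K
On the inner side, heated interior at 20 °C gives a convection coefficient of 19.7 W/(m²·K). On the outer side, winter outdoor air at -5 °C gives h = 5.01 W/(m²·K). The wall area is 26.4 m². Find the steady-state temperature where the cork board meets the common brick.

Model the wall as resistances in series:
R_inner film = 1/(h_i·A) = 1/(19.7×26.4) = 0.001923 K/W
R_concrete block = L/(kA) = 0.055/(0.775×26.4) = 0.002688 K/W
R_cork board = L/(kA) = 0.175/(0.0538×26.4) = 0.1232 K/W
R_common brick = L/(kA) = 0.22/(0.67×26.4) = 0.01244 K/W
R_outer film = 1/(h_o·A) = 1/(5.01×26.4) = 0.007561 K/W
R_total = 0.1478 K/W;  Q = ΔT/R_total = 25/0.1478 = 169.1 W
T_interface = T_inner − Q·ΣR(inner→interface) = 20 − 169×0.1278

T ≈ -1.62 °C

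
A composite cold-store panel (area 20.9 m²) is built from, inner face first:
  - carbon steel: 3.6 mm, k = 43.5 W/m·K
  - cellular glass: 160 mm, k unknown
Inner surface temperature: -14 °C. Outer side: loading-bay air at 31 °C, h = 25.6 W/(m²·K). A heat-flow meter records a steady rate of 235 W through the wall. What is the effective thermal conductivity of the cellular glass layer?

Using the resistance-network approach (series):
R_carbon steel = L/(kA) = 0.0036/(43.5×20.9) = 3.96×10^-6 K/W
R_outer film = 1/(h_o·A) = 1/(25.6×20.9) = 0.001869 K/W
Sum of known resistances R_other = 0.001873 K/W
Total R = ΔT/Q = 45/235 = 0.1915 K/W
R_cellular glass = R_total − R_other = 0.1896 K/W
k = L/(R·A) = 0.16/(0.1896×20.9)

k ≈ 0.0404 W/(m·K)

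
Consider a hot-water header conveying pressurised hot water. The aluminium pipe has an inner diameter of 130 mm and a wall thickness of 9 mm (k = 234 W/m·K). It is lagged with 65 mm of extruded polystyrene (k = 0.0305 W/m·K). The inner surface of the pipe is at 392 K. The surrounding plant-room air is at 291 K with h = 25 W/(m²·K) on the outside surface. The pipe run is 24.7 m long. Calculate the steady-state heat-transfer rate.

Per-layer cylindrical resistances, series-summed:
R_aluminium pipe wall = ln(74/65)/(2π×234×24.7) = 3.571×10^-6 K/W
R_extruded polystyrene = ln(139/74)/(2π×0.0305×24.7) = 0.1332 K/W
R_outer film = 1/(h_o·2πr_oL) = 1/(25×2π×0.139×24.7) = 0.001854 K/W
R_total = 0.135 K/W
Q = ΔT/R_total = 101/0.135

Q ≈ 748 W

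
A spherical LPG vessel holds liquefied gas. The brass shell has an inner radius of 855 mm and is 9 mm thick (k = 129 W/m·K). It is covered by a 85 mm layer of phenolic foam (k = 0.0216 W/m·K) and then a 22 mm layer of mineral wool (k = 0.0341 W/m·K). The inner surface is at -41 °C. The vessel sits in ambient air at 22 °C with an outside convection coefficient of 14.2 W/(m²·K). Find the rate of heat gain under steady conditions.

For a spherical shell R = (1/r₁ − 1/r₂)/(4πk); film R = 1/(h·4πr²). In series:
R_brass shell = (1/0.855 − 1/0.864)/(4π×129) = 7.516×10^-6 K/W
R_phenolic foam = (1/0.864 − 1/0.949)/(4π×0.0216) = 0.3819 K/W
R_mineral wool = (1/0.949 − 1/0.971)/(4π×0.0341) = 0.05572 K/W
R_outer film = 1/(h·4πr_o²) = 1/(14.2×4π×0.971²) = 0.005944 K/W
R_total = 0.4436 K/W
Q = ΔT/R_total = 63/0.4436

Q ≈ 142 W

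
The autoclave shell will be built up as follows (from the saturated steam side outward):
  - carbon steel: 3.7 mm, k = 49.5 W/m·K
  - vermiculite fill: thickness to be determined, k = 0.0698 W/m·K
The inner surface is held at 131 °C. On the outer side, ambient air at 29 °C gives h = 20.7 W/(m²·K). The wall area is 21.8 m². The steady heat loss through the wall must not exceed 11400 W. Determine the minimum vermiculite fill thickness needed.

L ≈ 10.2 mm

Series thermal resistances:
R_carbon steel = L/(kA) = 0.0037/(49.5×21.8) = 3.429×10^-6 K/W
R_outer film = 1/(h_o·A) = 1/(20.7×21.8) = 0.002216 K/W
Sum of the known resistances R_other = 0.002219 K/W
Required total resistance R_tot = ΔT/Q_allow = 102/11400 = 0.008947 K/W
R_vermiculite fill = R_tot − R_other = 0.006728 K/W
L = R·k·A = 0.006728×0.0698×21.8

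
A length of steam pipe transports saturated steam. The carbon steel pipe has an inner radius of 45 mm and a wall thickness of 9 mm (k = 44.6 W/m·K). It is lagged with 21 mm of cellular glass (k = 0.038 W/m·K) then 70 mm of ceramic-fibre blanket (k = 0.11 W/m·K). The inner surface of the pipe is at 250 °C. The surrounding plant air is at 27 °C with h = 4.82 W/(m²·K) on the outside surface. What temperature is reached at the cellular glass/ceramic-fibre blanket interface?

For a radial system each layer contributes R = ln(r_out/r_in)/(2πkL); films add R = 1/(hA).
R_carbon steel pipe wall = ln(54/45)/(2π×44.6×1) = 6.506×10^-4 K/W
R_cellular glass = ln(75/54)/(2π×0.038×1) = 1.376 K/W
R_ceramic-fibre blanket = ln(145/75)/(2π×0.11×1) = 0.9538 K/W
R_outer film = 1/(h_o·2πr_oL) = 1/(4.82×2π×0.145×1) = 0.2277 K/W
R_total = 2.558 K/W
Q = ΔT/R_total = 223/2.558
Q = 87.2 W/m
T_interface = T_inner − Q·ΣR(inner→interface) = 250 − 87.2×1.377

T ≈ 130 °C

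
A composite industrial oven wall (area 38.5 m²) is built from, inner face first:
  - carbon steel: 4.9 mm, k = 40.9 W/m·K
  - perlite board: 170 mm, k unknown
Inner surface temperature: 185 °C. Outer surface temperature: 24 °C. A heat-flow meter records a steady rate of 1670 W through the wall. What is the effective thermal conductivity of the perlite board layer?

k ≈ 0.0458 W/(m·K)

Model the wall as resistances in series:
R_carbon steel = L/(kA) = 0.0049/(40.9×38.5) = 3.112×10^-6 K/W
Sum of known resistances R_other = 3.112×10^-6 K/W
Total R = ΔT/Q = 161/1670 = 0.09641 K/W
R_perlite board = R_total − R_other = 0.0964 K/W
k = L/(R·A) = 0.17/(0.0964×38.5)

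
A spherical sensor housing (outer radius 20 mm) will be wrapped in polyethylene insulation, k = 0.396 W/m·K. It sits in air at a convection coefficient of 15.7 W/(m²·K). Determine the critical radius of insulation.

r_cr ≈ 50.4 mm

For a sphere r_cr = 2k/h = 2×0.396/15.7
r_cr = 50.4 mm; since the bare radius (20 mm) is below r_cr, adding a thin layer of insulation will *increase* heat loss.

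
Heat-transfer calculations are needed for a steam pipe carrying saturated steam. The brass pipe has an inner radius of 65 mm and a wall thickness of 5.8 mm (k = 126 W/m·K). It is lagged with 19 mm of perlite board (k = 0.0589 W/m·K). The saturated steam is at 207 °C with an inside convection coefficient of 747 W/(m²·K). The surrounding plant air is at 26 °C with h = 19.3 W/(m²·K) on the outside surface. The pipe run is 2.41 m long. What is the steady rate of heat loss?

Q ≈ 591 W

Radial resistances (cylindrical: R_cond = ln(r_o/r_i)/(2πkL), R_conv = 1/(h·2πrL)):
R_inner film = 1/(h_i·2πr₁L) = 1/(747×2π×0.065×2.41) = 0.00136 K/W
R_brass pipe wall = ln(70.8/65)/(2π×126×2.41) = 4.48×10^-5 K/W
R_perlite board = ln(89.8/70.8)/(2π×0.0589×2.41) = 0.2665 K/W
R_outer film = 1/(h_o·2πr_oL) = 1/(19.3×2π×0.0898×2.41) = 0.0381 K/W
R_total = 0.3061 K/W
Q = ΔT/R_total = 181/0.3061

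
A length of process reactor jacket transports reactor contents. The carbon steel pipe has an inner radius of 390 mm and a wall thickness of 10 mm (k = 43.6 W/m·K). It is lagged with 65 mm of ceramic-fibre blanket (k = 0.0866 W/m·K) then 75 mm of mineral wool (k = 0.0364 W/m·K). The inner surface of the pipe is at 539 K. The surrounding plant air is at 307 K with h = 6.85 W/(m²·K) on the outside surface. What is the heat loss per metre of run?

q′ ≈ 238 W/m

Treating each annulus and film as a series resistance:
R_carbon steel pipe wall = ln(400/390)/(2π×43.6×1) = 9.242×10^-5 K/W
R_ceramic-fibre blanket = ln(465/400)/(2π×0.0866×1) = 0.2767 K/W
R_mineral wool = ln(540/465)/(2π×0.0364×1) = 0.6538 K/W
R_outer film = 1/(h_o·2πr_oL) = 1/(6.85×2π×0.54×1) = 0.04303 K/W
R_total = 0.9737 K/W
Q = ΔT/R_total = 232/0.9737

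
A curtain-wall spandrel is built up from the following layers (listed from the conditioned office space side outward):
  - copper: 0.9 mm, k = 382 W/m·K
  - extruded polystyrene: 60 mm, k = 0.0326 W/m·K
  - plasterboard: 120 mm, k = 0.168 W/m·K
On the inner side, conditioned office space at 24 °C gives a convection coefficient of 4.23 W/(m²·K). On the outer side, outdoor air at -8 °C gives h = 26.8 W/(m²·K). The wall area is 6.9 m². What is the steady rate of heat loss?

Q ≈ 78.1 W

Treating each layer as a thermal resistance in series:
R_inner film = 1/(h_i·A) = 1/(4.23×6.9) = 0.03426 K/W
R_copper = L/(kA) = 0.0009/(382×6.9) = 3.415×10^-7 K/W
R_extruded polystyrene = L/(kA) = 0.06/(0.0326×6.9) = 0.2667 K/W
R_plasterboard = L/(kA) = 0.12/(0.168×6.9) = 0.1035 K/W
R_outer film = 1/(h_o·A) = 1/(26.8×6.9) = 0.005408 K/W
R_total = 0.4099 K/W
Q = ΔT / R_total = 32 / 0.4099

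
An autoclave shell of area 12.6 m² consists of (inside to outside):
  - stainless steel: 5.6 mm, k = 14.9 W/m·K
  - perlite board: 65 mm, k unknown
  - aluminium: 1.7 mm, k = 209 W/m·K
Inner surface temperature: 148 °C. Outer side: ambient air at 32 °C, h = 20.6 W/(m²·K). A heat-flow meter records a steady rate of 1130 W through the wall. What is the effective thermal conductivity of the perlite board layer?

Using the resistance-network approach (series):
R_stainless steel = L/(kA) = 0.0056/(14.9×12.6) = 2.983×10^-5 K/W
R_aluminium = L/(kA) = 0.0017/(209×12.6) = 6.456×10^-7 K/W
R_outer film = 1/(h_o·A) = 1/(20.6×12.6) = 0.003853 K/W
Sum of known resistances R_other = 0.003883 K/W
Total R = ΔT/Q = 116/1130 = 0.1027 K/W
R_perlite board = R_total − R_other = 0.09877 K/W
k = L/(R·A) = 0.065/(0.09877×12.6)

k ≈ 0.0522 W/(m·K)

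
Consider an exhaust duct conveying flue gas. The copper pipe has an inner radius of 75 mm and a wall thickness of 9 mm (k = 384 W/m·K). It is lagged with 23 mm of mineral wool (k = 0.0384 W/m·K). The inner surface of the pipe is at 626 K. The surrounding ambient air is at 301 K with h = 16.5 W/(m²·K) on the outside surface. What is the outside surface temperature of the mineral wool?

T ≈ 328 K

Radial resistances (cylindrical: R_cond = ln(r_o/r_i)/(2πkL), R_conv = 1/(h·2πrL)):
R_copper pipe wall = ln(84/75)/(2π×384×1) = 4.697×10^-5 K/W
R_mineral wool = ln(107/84)/(2π×0.0384×1) = 1.003 K/W
R_outer film = 1/(h_o·2πr_oL) = 1/(16.5×2π×0.107×1) = 0.09015 K/W
R_total = 1.093 K/W
Q = ΔT/R_total = 325/1.093
Q = 297 W/m
T_interface = T_inner − Q·ΣR(inner→interface) = 626 − 297×1.003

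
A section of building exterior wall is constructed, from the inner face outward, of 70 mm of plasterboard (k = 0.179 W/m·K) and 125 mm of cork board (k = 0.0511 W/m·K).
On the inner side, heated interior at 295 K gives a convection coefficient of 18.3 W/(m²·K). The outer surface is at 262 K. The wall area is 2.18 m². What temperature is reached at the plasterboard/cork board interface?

T ≈ 290 K

Using the resistance-network approach (series):
R_inner film = 1/(h_i·A) = 1/(18.3×2.18) = 0.02507 K/W
R_plasterboard = L/(kA) = 0.07/(0.179×2.18) = 0.1794 K/W
R_cork board = L/(kA) = 0.125/(0.0511×2.18) = 1.122 K/W
R_total = 1.327 K/W;  Q = ΔT/R_total = 33/1.327 = 24.88 W
T_interface = T_inner − Q·ΣR(inner→interface) = 295 − 24.9×0.2045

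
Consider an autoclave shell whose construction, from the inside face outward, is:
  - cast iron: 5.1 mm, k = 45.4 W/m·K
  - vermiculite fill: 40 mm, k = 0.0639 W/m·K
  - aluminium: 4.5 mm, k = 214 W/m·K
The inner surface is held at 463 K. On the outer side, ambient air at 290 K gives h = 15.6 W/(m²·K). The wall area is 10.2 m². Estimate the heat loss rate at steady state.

Using the resistance-network approach (series):
R_cast iron = L/(kA) = 0.0051/(45.4×10.2) = 1.101×10^-5 K/W
R_vermiculite fill = L/(kA) = 0.04/(0.0639×10.2) = 0.06137 K/W
R_aluminium = L/(kA) = 0.0045/(214×10.2) = 2.062×10^-6 K/W
R_outer film = 1/(h_o·A) = 1/(15.6×10.2) = 0.006285 K/W
R_total = 0.06767 K/W
Q = ΔT / R_total = 173 / 0.06767

Q ≈ 2560 W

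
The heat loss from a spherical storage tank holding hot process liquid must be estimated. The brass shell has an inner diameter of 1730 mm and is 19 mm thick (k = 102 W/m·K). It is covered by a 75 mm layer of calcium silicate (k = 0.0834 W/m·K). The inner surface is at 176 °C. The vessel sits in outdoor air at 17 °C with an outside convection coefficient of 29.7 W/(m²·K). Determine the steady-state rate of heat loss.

Q ≈ 1820 W

For a spherical shell R = (1/r₁ − 1/r₂)/(4πk); film R = 1/(h·4πr²). In series:
R_brass shell = (1/0.865 − 1/0.884)/(4π×102) = 1.939×10^-5 K/W
R_calcium silicate = (1/0.884 − 1/0.959)/(4π×0.0834) = 0.08441 K/W
R_outer film = 1/(h·4πr_o²) = 1/(29.7×4π×0.959²) = 0.002913 K/W
R_total = 0.08735 K/W
Q = ΔT/R_total = 159/0.08735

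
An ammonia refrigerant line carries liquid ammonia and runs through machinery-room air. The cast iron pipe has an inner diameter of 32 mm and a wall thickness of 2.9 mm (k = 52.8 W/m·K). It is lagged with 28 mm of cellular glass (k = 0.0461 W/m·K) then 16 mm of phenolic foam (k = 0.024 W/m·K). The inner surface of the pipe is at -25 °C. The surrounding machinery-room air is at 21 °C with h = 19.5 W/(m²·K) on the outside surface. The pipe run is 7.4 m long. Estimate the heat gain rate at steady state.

Treating each annulus and film as a series resistance:
R_cast iron pipe wall = ln(18.9/16)/(2π×52.8×7.4) = 6.785×10^-5 K/W
R_cellular glass = ln(46.9/18.9)/(2π×0.0461×7.4) = 0.424 K/W
R_phenolic foam = ln(62.9/46.9)/(2π×0.024×7.4) = 0.263 K/W
R_outer film = 1/(h_o·2πr_oL) = 1/(19.5×2π×0.0629×7.4) = 0.01753 K/W
R_total = 0.7047 K/W
Q = ΔT/R_total = 46/0.7047

Q ≈ 65.3 W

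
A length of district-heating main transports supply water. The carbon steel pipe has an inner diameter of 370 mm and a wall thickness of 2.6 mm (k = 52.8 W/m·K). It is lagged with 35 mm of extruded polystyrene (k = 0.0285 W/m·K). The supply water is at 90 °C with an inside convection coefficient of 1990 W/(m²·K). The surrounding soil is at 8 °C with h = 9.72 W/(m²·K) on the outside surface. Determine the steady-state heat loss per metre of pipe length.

q′ ≈ 79.7 W/m

For a radial system each layer contributes R = ln(r_out/r_in)/(2πkL); films add R = 1/(hA).
R_inner film = 1/(h_i·2πr₁L) = 1/(1990×2π×0.185×1) = 4.323×10^-4 K/W
R_carbon steel pipe wall = ln(187.6/185)/(2π×52.8×1) = 4.207×10^-5 K/W
R_extruded polystyrene = ln(222.6/187.6)/(2π×0.0285×1) = 0.9553 K/W
R_outer film = 1/(h_o·2πr_oL) = 1/(9.72×2π×0.2226×1) = 0.07356 K/W
R_total = 1.029 K/W
Q = ΔT/R_total = 82/1.029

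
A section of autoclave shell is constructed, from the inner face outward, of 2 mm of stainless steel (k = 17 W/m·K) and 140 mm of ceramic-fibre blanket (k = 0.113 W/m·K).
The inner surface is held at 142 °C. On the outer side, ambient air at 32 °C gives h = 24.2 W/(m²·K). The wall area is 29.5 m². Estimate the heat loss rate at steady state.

Q ≈ 2530 W

Using the resistance-network approach (series):
R_stainless steel = L/(kA) = 0.002/(17×29.5) = 3.988×10^-6 K/W
R_ceramic-fibre blanket = L/(kA) = 0.14/(0.113×29.5) = 0.042 K/W
R_outer film = 1/(h_o·A) = 1/(24.2×29.5) = 0.001401 K/W
R_total = 0.0434 K/W
Q = ΔT / R_total = 110 / 0.0434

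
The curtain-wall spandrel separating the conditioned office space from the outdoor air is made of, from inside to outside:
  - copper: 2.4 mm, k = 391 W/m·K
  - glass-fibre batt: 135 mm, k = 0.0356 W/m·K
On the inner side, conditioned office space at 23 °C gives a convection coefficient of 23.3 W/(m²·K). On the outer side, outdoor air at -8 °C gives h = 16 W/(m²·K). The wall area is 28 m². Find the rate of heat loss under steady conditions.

Q ≈ 223 W

Series thermal resistances:
R_inner film = 1/(h_i·A) = 1/(23.3×28) = 0.001533 K/W
R_copper = L/(kA) = 0.0024/(391×28) = 2.192×10^-7 K/W
R_glass-fibre batt = L/(kA) = 0.135/(0.0356×28) = 0.1354 K/W
R_outer film = 1/(h_o·A) = 1/(16×28) = 0.002232 K/W
R_total = 0.1392 K/W
Q = ΔT / R_total = 31 / 0.1392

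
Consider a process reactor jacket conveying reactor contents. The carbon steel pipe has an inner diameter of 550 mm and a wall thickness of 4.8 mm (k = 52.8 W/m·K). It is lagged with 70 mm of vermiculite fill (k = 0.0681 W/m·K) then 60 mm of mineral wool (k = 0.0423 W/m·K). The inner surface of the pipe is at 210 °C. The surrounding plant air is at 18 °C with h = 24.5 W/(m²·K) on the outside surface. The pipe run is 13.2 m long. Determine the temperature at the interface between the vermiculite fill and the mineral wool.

T ≈ 122 °C

For a radial system each layer contributes R = ln(r_out/r_in)/(2πkL); films add R = 1/(hA).
R_carbon steel pipe wall = ln(279.8/275)/(2π×52.8×13.2) = 3.951×10^-6 K/W
R_vermiculite fill = ln(349.8/279.8)/(2π×0.0681×13.2) = 0.03953 K/W
R_mineral wool = ln(409.8/349.8)/(2π×0.0423×13.2) = 0.04512 K/W
R_outer film = 1/(h_o·2πr_oL) = 1/(24.5×2π×0.4098×13.2) = 0.001201 K/W
R_total = 0.08586 K/W
Q = ΔT/R_total = 192/0.08586
Q = 2240 W
T_interface = T_inner − Q·ΣR(inner→interface) = 210 − 2240×0.03954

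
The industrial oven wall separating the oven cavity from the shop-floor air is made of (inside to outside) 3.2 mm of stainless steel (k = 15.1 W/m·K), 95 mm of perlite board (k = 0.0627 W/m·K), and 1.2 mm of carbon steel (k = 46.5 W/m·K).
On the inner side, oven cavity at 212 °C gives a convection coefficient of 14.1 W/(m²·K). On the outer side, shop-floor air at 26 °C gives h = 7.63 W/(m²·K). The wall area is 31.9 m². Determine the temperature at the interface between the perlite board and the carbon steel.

Model the wall as resistances in series:
R_inner film = 1/(h_i·A) = 1/(14.1×31.9) = 0.002223 K/W
R_stainless steel = L/(kA) = 0.0032/(15.1×31.9) = 6.643×10^-6 K/W
R_perlite board = L/(kA) = 0.095/(0.0627×31.9) = 0.0475 K/W
R_carbon steel = L/(kA) = 0.0012/(46.5×31.9) = 8.09×10^-7 K/W
R_outer film = 1/(h_o·A) = 1/(7.63×31.9) = 0.004109 K/W
R_total = 0.05384 K/W;  Q = ΔT/R_total = 186/0.05384 = 3455 W
T_interface = T_inner − Q·ΣR(inner→interface) = 212 − 3450×0.04973

T ≈ 40.2 °C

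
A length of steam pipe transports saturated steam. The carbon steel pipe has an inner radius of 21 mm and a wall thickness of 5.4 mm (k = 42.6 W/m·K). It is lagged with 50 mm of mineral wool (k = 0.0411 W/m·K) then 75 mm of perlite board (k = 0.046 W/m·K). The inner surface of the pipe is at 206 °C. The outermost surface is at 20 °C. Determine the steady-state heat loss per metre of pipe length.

Treating each annulus and film as a series resistance:
R_carbon steel pipe wall = ln(26.4/21)/(2π×42.6×1) = 8.55×10^-4 K/W
R_mineral wool = ln(76.4/26.4)/(2π×0.0411×1) = 4.115 K/W
R_perlite board = ln(151.4/76.4)/(2π×0.046×1) = 2.366 K/W
R_total = 6.482 K/W
Q = ΔT/R_total = 186/6.482

q′ ≈ 28.7 W/m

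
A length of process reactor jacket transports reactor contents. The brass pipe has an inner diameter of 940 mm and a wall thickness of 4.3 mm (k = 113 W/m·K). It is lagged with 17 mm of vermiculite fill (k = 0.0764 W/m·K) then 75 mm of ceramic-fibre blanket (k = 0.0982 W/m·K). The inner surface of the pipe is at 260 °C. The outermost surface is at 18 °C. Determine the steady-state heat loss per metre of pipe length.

q′ ≈ 797 W/m

Per-layer cylindrical resistances, series-summed:
R_brass pipe wall = ln(474.3/470)/(2π×113×1) = 1.283×10^-5 K/W
R_vermiculite fill = ln(491.3/474.3)/(2π×0.0764×1) = 0.07336 K/W
R_ceramic-fibre blanket = ln(566.3/491.3)/(2π×0.0982×1) = 0.2303 K/W
R_total = 0.3036 K/W
Q = ΔT/R_total = 242/0.3036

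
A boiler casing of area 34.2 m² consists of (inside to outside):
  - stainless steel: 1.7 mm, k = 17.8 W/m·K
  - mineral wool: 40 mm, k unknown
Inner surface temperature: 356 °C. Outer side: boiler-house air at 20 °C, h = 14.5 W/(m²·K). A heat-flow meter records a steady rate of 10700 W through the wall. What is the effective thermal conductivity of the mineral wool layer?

k ≈ 0.0398 W/(m·K)

Using the resistance-network approach (series):
R_stainless steel = L/(kA) = 0.0017/(17.8×34.2) = 2.793×10^-6 K/W
R_outer film = 1/(h_o·A) = 1/(14.5×34.2) = 0.002017 K/W
Sum of known resistances R_other = 0.002019 K/W
Total R = ΔT/Q = 336/10700 = 0.0314 K/W
R_mineral wool = R_total − R_other = 0.02938 K/W
k = L/(R·A) = 0.04/(0.02938×34.2)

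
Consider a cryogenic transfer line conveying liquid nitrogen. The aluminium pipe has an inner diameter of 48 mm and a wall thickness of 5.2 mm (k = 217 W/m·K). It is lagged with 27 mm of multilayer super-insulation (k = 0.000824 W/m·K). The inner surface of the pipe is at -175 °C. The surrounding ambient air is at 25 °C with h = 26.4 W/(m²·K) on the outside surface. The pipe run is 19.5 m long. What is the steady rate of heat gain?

Q ≈ 30.8 W

For a radial system each layer contributes R = ln(r_out/r_in)/(2πkL); films add R = 1/(hA).
R_aluminium pipe wall = ln(29.2/24)/(2π×217×19.5) = 7.376×10^-6 K/W
R_multilayer super-insulation = ln(56.2/29.2)/(2π×0.000824×19.5) = 6.485 K/W
R_outer film = 1/(h_o·2πr_oL) = 1/(26.4×2π×0.0562×19.5) = 0.005501 K/W
R_total = 6.491 K/W
Q = ΔT/R_total = 200/6.491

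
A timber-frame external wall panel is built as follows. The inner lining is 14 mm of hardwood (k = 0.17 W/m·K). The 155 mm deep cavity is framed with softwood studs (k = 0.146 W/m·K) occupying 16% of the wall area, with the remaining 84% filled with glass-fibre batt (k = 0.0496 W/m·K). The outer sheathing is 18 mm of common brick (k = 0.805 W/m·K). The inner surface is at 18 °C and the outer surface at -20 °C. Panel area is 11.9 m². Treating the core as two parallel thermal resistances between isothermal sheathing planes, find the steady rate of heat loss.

Q ≈ 182 W

Sheathing layers in series; stud and cavity paths in parallel between them.
R_inner = 0.014/(0.17×11.9) = 0.00692 K/W
R_stud  = 0.155/(0.146×0.16×11.9) = 0.5576 K/W
R_cav   = 0.155/(0.0496×0.84×11.9) = 0.3126 K/W
1/R_core = 1/R_stud + 1/R_cav → R_core = 0.2003 K/W
R_outer = 0.018/(0.805×11.9) = 0.001879 K/W
R_total = 0.2091 K/W
Q = ΔT/R_total = 38/0.2091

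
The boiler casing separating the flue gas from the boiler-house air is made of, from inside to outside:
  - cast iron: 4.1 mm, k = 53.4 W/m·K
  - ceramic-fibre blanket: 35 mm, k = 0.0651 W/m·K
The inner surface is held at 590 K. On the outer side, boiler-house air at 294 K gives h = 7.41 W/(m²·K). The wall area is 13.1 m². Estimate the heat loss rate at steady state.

Series thermal resistances:
R_cast iron = L/(kA) = 0.0041/(53.4×13.1) = 5.861×10^-6 K/W
R_ceramic-fibre blanket = L/(kA) = 0.035/(0.0651×13.1) = 0.04104 K/W
R_outer film = 1/(h_o·A) = 1/(7.41×13.1) = 0.0103 K/W
R_total = 0.05135 K/W
Q = ΔT / R_total = 296 / 0.05135

Q ≈ 5760 W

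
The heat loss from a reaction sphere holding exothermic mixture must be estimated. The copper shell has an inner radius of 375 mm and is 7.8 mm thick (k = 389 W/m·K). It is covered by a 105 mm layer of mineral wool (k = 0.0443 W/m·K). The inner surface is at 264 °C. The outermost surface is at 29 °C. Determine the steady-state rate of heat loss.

For a spherical shell R = (1/r₁ − 1/r₂)/(4πk); film R = 1/(h·4πr²). In series:
R_copper shell = (1/0.375 − 1/0.3828)/(4π×389) = 1.112×10^-5 K/W
R_mineral wool = (1/0.3828 − 1/0.4878)/(4π×0.0443) = 1.01 K/W
R_total = 1.01 K/W
Q = ΔT/R_total = 235/1.01

Q ≈ 233 W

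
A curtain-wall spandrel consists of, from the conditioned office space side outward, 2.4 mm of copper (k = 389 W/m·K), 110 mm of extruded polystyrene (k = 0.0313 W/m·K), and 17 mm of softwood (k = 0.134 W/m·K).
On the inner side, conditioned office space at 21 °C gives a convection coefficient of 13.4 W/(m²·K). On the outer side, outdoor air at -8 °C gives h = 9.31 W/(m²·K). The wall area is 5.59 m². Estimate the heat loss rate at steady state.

Using the resistance-network approach (series):
R_inner film = 1/(h_i·A) = 1/(13.4×5.59) = 0.01335 K/W
R_copper = L/(kA) = 0.0024/(389×5.59) = 1.104×10^-6 K/W
R_extruded polystyrene = L/(kA) = 0.11/(0.0313×5.59) = 0.6287 K/W
R_softwood = L/(kA) = 0.017/(0.134×5.59) = 0.0227 K/W
R_outer film = 1/(h_o·A) = 1/(9.31×5.59) = 0.01921 K/W
R_total = 0.684 K/W
Q = ΔT / R_total = 29 / 0.684

Q ≈ 42.4 W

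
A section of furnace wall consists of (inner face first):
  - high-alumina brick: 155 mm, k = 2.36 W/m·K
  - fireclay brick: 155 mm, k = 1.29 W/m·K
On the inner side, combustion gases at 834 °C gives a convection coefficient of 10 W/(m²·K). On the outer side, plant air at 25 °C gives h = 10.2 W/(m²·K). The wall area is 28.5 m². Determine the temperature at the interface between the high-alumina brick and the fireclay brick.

T ≈ 485 °C

Thermal resistances in series:
R_inner film = 1/(h_i·A) = 1/(10×28.5) = 0.003509 K/W
R_high-alumina brick = L/(kA) = 0.155/(2.36×28.5) = 0.002304 K/W
R_fireclay brick = L/(kA) = 0.155/(1.29×28.5) = 0.004216 K/W
R_outer film = 1/(h_o·A) = 1/(10.2×28.5) = 0.00344 K/W
R_total = 0.01347 K/W;  Q = ΔT/R_total = 809/0.01347 = 60060 W
T_interface = T_inner − Q·ΣR(inner→interface) = 834 − 60100×0.005813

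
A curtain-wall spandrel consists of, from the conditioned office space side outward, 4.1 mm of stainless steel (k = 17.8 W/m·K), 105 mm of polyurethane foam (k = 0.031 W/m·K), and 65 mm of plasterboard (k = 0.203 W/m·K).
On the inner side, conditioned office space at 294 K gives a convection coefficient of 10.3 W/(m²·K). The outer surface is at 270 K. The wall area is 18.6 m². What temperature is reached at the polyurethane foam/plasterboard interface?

T ≈ 272 K

Thermal resistances in series:
R_inner film = 1/(h_i·A) = 1/(10.3×18.6) = 0.00522 K/W
R_stainless steel = L/(kA) = 0.0041/(17.8×18.6) = 1.238×10^-5 K/W
R_polyurethane foam = L/(kA) = 0.105/(0.031×18.6) = 0.1821 K/W
R_plasterboard = L/(kA) = 0.065/(0.203×18.6) = 0.01721 K/W
R_total = 0.2045 K/W;  Q = ΔT/R_total = 24/0.2045 = 117.3 W
T_interface = T_inner − Q·ΣR(inner→interface) = 294 − 117×0.1873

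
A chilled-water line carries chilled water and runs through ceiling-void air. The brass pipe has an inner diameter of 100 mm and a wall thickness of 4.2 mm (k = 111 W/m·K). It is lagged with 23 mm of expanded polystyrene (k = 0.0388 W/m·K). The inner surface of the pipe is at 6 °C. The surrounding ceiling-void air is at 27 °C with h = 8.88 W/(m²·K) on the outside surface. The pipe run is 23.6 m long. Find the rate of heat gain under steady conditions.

Per-layer cylindrical resistances, series-summed:
R_brass pipe wall = ln(54.2/50)/(2π×111×23.6) = 4.9×10^-6 K/W
R_expanded polystyrene = ln(77.2/54.2)/(2π×0.0388×23.6) = 0.06148 K/W
R_outer film = 1/(h_o·2πr_oL) = 1/(8.88×2π×0.0772×23.6) = 0.009837 K/W
R_total = 0.07132 K/W
Q = ΔT/R_total = 21/0.07132

Q ≈ 294 W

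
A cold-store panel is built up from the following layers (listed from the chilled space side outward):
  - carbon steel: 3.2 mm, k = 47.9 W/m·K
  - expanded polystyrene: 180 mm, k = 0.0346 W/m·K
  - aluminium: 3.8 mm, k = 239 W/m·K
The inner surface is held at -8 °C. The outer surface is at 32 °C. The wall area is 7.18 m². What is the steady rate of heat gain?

Treating each layer as a thermal resistance in series:
R_carbon steel = L/(kA) = 0.0032/(47.9×7.18) = 9.304×10^-6 K/W
R_expanded polystyrene = L/(kA) = 0.18/(0.0346×7.18) = 0.7246 K/W
R_aluminium = L/(kA) = 0.0038/(239×7.18) = 2.214×10^-6 K/W
R_total = 0.7246 K/W
Q = ΔT / R_total = 40 / 0.7246

Q ≈ 55.2 W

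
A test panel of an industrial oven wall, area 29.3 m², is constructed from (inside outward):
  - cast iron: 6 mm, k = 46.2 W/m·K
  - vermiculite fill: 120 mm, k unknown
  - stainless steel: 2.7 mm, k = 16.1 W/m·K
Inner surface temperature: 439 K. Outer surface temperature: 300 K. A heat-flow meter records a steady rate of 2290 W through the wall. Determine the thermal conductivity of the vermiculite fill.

Model the wall as resistances in series:
R_cast iron = L/(kA) = 0.006/(46.2×29.3) = 4.432×10^-6 K/W
R_stainless steel = L/(kA) = 0.0027/(16.1×29.3) = 5.724×10^-6 K/W
Sum of known resistances R_other = 1.016×10^-5 K/W
Total R = ΔT/Q = 139/2290 = 0.0607 K/W
R_vermiculite fill = R_total − R_other = 0.06069 K/W
k = L/(R·A) = 0.12/(0.06069×29.3)

k ≈ 0.0675 W/(m·K)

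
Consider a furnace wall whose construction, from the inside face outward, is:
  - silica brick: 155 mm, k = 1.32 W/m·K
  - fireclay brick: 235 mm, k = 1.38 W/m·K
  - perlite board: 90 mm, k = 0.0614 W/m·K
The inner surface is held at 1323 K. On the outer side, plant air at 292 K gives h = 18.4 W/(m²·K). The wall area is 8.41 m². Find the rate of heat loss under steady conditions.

Q ≈ 4800 W

Series thermal resistances:
R_silica brick = L/(kA) = 0.155/(1.32×8.41) = 0.01396 K/W
R_fireclay brick = L/(kA) = 0.235/(1.38×8.41) = 0.02025 K/W
R_perlite board = L/(kA) = 0.09/(0.0614×8.41) = 0.1743 K/W
R_outer film = 1/(h_o·A) = 1/(18.4×8.41) = 0.006462 K/W
R_total = 0.215 K/W
Q = ΔT / R_total = 1031 / 0.215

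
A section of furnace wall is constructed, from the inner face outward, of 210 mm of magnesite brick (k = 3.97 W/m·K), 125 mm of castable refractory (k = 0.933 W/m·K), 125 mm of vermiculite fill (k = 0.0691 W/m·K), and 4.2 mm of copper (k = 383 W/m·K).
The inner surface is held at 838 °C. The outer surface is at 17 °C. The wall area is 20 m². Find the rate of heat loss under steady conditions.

Model the wall as resistances in series:
R_magnesite brick = L/(kA) = 0.21/(3.97×20) = 0.002645 K/W
R_castable refractory = L/(kA) = 0.125/(0.933×20) = 0.006699 K/W
R_vermiculite fill = L/(kA) = 0.125/(0.0691×20) = 0.09045 K/W
R_copper = L/(kA) = 0.0042/(383×20) = 5.483×10^-7 K/W
R_total = 0.09979 K/W
Q = ΔT / R_total = 821 / 0.09979

Q ≈ 8230 W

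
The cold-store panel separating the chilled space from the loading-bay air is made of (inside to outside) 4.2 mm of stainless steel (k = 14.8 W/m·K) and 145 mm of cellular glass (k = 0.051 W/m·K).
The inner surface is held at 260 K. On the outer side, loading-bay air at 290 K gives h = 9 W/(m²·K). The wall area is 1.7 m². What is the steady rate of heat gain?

Model the wall as resistances in series:
R_stainless steel = L/(kA) = 0.0042/(14.8×1.7) = 1.669×10^-4 K/W
R_cellular glass = L/(kA) = 0.145/(0.051×1.7) = 1.672 K/W
R_outer film = 1/(h_o·A) = 1/(9×1.7) = 0.06536 K/W
R_total = 1.738 K/W
Q = ΔT / R_total = 30 / 1.738

Q ≈ 17.3 W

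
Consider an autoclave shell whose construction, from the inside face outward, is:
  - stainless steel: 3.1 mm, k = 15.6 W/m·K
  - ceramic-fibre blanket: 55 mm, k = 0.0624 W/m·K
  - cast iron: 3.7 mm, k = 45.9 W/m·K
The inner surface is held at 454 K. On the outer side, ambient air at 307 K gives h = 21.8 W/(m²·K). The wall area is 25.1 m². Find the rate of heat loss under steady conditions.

Q ≈ 3980 W

Model the wall as resistances in series:
R_stainless steel = L/(kA) = 0.0031/(15.6×25.1) = 7.917×10^-6 K/W
R_ceramic-fibre blanket = L/(kA) = 0.055/(0.0624×25.1) = 0.03512 K/W
R_cast iron = L/(kA) = 0.0037/(45.9×25.1) = 3.212×10^-6 K/W
R_outer film = 1/(h_o·A) = 1/(21.8×25.1) = 0.001828 K/W
R_total = 0.03695 K/W
Q = ΔT / R_total = 147 / 0.03695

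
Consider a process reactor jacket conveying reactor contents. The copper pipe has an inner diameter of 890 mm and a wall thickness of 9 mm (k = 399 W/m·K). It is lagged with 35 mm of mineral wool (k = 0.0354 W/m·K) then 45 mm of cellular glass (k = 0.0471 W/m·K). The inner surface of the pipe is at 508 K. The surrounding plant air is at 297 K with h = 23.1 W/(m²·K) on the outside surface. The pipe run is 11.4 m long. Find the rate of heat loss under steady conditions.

Cylindrical conduction, so R = ln(r₂/r₁)/(2πkL) per layer, in series:
R_copper pipe wall = ln(454/445)/(2π×399×11.4) = 7.006×10^-7 K/W
R_mineral wool = ln(489/454)/(2π×0.0354×11.4) = 0.02929 K/W
R_cellular glass = ln(534/489)/(2π×0.0471×11.4) = 0.02609 K/W
R_outer film = 1/(h_o·2πr_oL) = 1/(23.1×2π×0.534×11.4) = 0.001132 K/W
R_total = 0.05652 K/W
Q = ΔT/R_total = 211/0.05652

Q ≈ 3730 W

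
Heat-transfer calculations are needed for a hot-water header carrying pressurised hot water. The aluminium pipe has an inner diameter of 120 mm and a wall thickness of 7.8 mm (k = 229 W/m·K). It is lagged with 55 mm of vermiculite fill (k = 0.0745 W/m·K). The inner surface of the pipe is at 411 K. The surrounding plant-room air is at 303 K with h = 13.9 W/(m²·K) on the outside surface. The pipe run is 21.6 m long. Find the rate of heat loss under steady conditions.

Q ≈ 1710 W

For a radial system each layer contributes R = ln(r_out/r_in)/(2πkL); films add R = 1/(hA).
R_aluminium pipe wall = ln(67.8/60)/(2π×229×21.6) = 3.932×10^-6 K/W
R_vermiculite fill = ln(122.8/67.8)/(2π×0.0745×21.6) = 0.05875 K/W
R_outer film = 1/(h_o·2πr_oL) = 1/(13.9×2π×0.1228×21.6) = 0.004317 K/W
R_total = 0.06307 K/W
Q = ΔT/R_total = 108/0.06307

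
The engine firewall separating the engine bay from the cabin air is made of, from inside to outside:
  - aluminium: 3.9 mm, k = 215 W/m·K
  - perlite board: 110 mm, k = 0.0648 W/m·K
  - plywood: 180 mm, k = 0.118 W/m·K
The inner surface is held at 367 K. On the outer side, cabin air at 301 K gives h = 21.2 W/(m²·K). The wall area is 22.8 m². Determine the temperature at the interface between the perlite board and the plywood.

T ≈ 333 K

Treating each layer as a thermal resistance in series:
R_aluminium = L/(kA) = 0.0039/(215×22.8) = 7.956×10^-7 K/W
R_perlite board = L/(kA) = 0.11/(0.0648×22.8) = 0.07445 K/W
R_plywood = L/(kA) = 0.18/(0.118×22.8) = 0.0669 K/W
R_outer film = 1/(h_o·A) = 1/(21.2×22.8) = 0.002069 K/W
R_total = 0.1434 K/W;  Q = ΔT/R_total = 66/0.1434 = 460.2 W
T_interface = T_inner − Q·ΣR(inner→interface) = 367 − 460×0.07445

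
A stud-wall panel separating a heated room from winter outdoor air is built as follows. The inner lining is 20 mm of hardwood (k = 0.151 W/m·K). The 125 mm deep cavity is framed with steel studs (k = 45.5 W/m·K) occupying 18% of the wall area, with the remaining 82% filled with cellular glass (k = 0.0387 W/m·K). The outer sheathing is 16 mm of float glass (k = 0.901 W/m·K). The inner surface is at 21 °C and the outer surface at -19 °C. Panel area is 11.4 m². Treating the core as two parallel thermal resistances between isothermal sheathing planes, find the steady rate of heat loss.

Sheathing layers in series; stud and cavity paths in parallel between them.
R_inner = 0.02/(0.151×11.4) = 0.01162 K/W
R_stud  = 0.125/(45.5×0.18×11.4) = 0.001339 K/W
R_cav   = 0.125/(0.0387×0.82×11.4) = 0.3455 K/W
1/R_core = 1/R_stud + 1/R_cav → R_core = 0.001334 K/W
R_outer = 0.016/(0.901×11.4) = 0.001558 K/W
R_total = 0.01451 K/W
Q = ΔT/R_total = 40/0.01451

Q ≈ 2760 W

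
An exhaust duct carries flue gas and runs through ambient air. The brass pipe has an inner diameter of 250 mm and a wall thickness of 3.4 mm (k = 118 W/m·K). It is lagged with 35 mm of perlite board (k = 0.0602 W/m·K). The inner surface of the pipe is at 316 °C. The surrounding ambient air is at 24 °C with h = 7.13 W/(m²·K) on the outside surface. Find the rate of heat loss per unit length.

q′ ≈ 377 W/m

Radial resistances (cylindrical: R_cond = ln(r_o/r_i)/(2πkL), R_conv = 1/(h·2πrL)):
R_brass pipe wall = ln(128.4/125)/(2π×118×1) = 3.62×10^-5 K/W
R_perlite board = ln(163.4/128.4)/(2π×0.0602×1) = 0.6373 K/W
R_outer film = 1/(h_o·2πr_oL) = 1/(7.13×2π×0.1634×1) = 0.1366 K/W
R_total = 0.7739 K/W
Q = ΔT/R_total = 292/0.7739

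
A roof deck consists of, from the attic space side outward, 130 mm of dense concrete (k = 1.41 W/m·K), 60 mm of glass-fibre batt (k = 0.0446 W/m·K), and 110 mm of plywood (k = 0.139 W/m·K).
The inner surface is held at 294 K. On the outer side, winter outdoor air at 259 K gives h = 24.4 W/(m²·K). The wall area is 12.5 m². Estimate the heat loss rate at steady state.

Thermal resistances in series:
R_dense concrete = L/(kA) = 0.13/(1.41×12.5) = 0.007376 K/W
R_glass-fibre batt = L/(kA) = 0.06/(0.0446×12.5) = 0.1076 K/W
R_plywood = L/(kA) = 0.11/(0.139×12.5) = 0.06331 K/W
R_outer film = 1/(h_o·A) = 1/(24.4×12.5) = 0.003279 K/W
R_total = 0.1816 K/W
Q = ΔT / R_total = 35 / 0.1816

Q ≈ 193 W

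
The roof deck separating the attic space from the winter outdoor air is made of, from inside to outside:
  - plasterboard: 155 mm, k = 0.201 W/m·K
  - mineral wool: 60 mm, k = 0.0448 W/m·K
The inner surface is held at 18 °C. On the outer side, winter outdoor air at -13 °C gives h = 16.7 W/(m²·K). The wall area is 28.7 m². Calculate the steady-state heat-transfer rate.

Treating each layer as a thermal resistance in series:
R_plasterboard = L/(kA) = 0.155/(0.201×28.7) = 0.02687 K/W
R_mineral wool = L/(kA) = 0.06/(0.0448×28.7) = 0.04667 K/W
R_outer film = 1/(h_o·A) = 1/(16.7×28.7) = 0.002086 K/W
R_total = 0.07562 K/W
Q = ΔT / R_total = 31 / 0.07562

Q ≈ 410 W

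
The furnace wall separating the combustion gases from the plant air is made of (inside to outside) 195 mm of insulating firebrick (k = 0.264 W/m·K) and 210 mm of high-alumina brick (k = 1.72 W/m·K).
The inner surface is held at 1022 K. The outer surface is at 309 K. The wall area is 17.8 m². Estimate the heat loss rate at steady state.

Q ≈ 14700 W

Thermal resistances in series:
R_insulating firebrick = L/(kA) = 0.195/(0.264×17.8) = 0.0415 K/W
R_high-alumina brick = L/(kA) = 0.21/(1.72×17.8) = 0.006859 K/W
R_total = 0.04836 K/W
Q = ΔT / R_total = 713 / 0.04836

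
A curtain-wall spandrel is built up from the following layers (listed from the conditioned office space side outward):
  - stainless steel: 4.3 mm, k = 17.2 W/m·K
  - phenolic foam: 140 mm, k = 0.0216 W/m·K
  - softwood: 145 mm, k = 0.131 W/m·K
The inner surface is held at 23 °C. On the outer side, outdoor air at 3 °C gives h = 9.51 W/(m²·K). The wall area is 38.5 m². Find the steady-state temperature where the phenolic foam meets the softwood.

Thermal resistances in series:
R_stainless steel = L/(kA) = 0.0043/(17.2×38.5) = 6.494×10^-6 K/W
R_phenolic foam = L/(kA) = 0.14/(0.0216×38.5) = 0.1684 K/W
R_softwood = L/(kA) = 0.145/(0.131×38.5) = 0.02875 K/W
R_outer film = 1/(h_o·A) = 1/(9.51×38.5) = 0.002731 K/W
R_total = 0.1998 K/W;  Q = ΔT/R_total = 20/0.1998 = 100.1 W
T_interface = T_inner − Q·ΣR(inner→interface) = 23 − 100×0.1684

T ≈ 6.15 °C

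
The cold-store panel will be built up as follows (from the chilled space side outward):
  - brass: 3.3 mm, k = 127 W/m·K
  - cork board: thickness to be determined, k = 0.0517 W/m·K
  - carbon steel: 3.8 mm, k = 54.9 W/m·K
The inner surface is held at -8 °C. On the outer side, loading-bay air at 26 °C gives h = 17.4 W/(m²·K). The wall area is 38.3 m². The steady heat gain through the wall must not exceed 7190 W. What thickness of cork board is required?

Treating each layer as a thermal resistance in series:
R_brass = L/(kA) = 0.0033/(127×38.3) = 6.784×10^-7 K/W
R_carbon steel = L/(kA) = 0.0038/(54.9×38.3) = 1.807×10^-6 K/W
R_outer film = 1/(h_o·A) = 1/(17.4×38.3) = 0.001501 K/W
Sum of the known resistances R_other = 0.001503 K/W
Required total resistance R_tot = ΔT/Q_allow = 34/7190 = 0.004729 K/W
R_cork board = R_tot − R_other = 0.003226 K/W
L = R·k·A = 0.003226×0.0517×38.3

L ≈ 6.39 mm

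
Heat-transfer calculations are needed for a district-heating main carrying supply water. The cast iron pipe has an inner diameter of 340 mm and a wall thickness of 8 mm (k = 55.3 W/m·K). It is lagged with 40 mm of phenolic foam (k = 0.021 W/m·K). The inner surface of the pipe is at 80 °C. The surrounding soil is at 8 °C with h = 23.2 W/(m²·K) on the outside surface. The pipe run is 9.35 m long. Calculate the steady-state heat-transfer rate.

Radial resistances (cylindrical: R_cond = ln(r_o/r_i)/(2πkL), R_conv = 1/(h·2πrL)):
R_cast iron pipe wall = ln(178/170)/(2π×55.3×9.35) = 1.415×10^-5 K/W
R_phenolic foam = ln(218/178)/(2π×0.021×9.35) = 0.1643 K/W
R_outer film = 1/(h_o·2πr_oL) = 1/(23.2×2π×0.218×9.35) = 0.003366 K/W
R_total = 0.1677 K/W
Q = ΔT/R_total = 72/0.1677

Q ≈ 429 W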